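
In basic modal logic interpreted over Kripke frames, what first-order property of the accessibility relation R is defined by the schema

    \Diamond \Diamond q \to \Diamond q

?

This is a form of the 4 axiom.
It corresponds to transitivity: \forall x \forall y \forall z (Rxy \wedge Ryz \to Rxz).

transitivity: \forall x \forall y \forall z (Rxy \wedge Ryz \to Rxz)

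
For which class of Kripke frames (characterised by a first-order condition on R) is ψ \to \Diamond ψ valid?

Reflexivity

This schema is equivalent to the T axiom □ψ → ψ.
It corresponds to reflexivity: \forall x Rxx.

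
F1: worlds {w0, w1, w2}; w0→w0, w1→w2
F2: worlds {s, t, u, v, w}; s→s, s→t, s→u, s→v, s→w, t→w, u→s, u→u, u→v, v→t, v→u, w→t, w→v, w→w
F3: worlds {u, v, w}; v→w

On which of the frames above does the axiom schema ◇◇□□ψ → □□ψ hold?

This is the axiom for a generalized confluence (Geach) condition; its first-order frame correspondent is ∀x ∀y ∀z ((xR²y ∧ xR²z) → ∃w (yR²w ∧ z = w)).
F1: condition met.
F2: fails — sR²t, sR²s but no w* with tR²w* and s=w*.
F3: condition met.
Valid on: F1, F3.

F1, F3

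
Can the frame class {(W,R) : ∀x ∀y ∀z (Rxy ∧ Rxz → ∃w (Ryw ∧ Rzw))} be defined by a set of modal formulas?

This is a Sahlqvist condition; the .2 axiom ◇□r → □◇r defines it.
Suppose ◇□r→□◇r is valid. Take Rxy, Rxz and set V(r)={w : Ryw}. Then □r at y so ◇□r at x, so □◇r at x, so ◇r at z, giving w with Rzw and Ryw.

Yes, by ◇□r → □◇r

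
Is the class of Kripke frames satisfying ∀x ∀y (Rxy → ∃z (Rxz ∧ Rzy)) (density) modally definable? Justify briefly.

Yes — defined by □□r → □r

The condition is density. A defining modal formula is □□r → □r.
Suppose □□r→□r is valid. Take Rxy and set V(r)={w : xR²w}. Then □□r at x, so □r at x, so r at y, i.e. ∃z(Rxz∧Rzy).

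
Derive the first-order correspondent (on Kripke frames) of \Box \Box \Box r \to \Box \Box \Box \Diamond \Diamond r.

This is a Sahlqvist (Geach-type) schema ◇^0□^3r → □^3◇^2r.
Minimal-valuation argument: fix x; take any y with xR^0y and any z with xR^3z. Set V(r) to the set of worlds R-reachable from y in exactly 3 steps. Then □^3r holds at y, so the antecedent holds at x; validity forces ◇^2r at z, giving a w with zR^2w and yR^3w.
First-order correspondent: \forall x \forall z (x R^3 z \to \exists w (x R^3 w \wedge z R^2 w)).

\forall x \forall z (x R^3 z \to \exists w (x R^3 w \wedge z R^2 w))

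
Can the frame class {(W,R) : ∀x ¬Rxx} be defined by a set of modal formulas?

No

If a class were modally definable it would be closed under surjective bounded morphisms (Goldblatt–Thomason).
The 5-cycle (worlds s,t,u,v,w with s→t→u→v→w→s) is irreflexive, and the map sending every world to a single reflexive point • is a surjective bounded morphism (forth: every edge maps to (•,•); back: every world has a successor). So any modal formula valid on the 5-cycle is also valid on the reflexive point, which is not irreflexive.
Hence irreflexivity is not modally definable.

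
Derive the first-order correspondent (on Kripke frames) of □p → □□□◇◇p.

∀x ∀z (xR³z → ∃w (xRw ∧ zR²w))

This is a Sahlqvist (Geach-type) schema ◇^0□^1p → □^3◇^2p.
Minimal-valuation argument: fix x; take any y with xR^0y and any z with xR^3z. Set V(p) to the set of worlds R-reachable from y in exactly 1 step. Then □^1p holds at y, so the antecedent holds at x; validity forces ◇^2p at z, giving a w with zR^2w and yR^1w.
First-order correspondent: ∀x ∀z (xR³z → ∃w (xRw ∧ zR²w)).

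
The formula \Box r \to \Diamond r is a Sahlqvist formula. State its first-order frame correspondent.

Suppose □r→◇r is valid. At any x set V(r)=W. Then □r at x, so ◇r at x, so x has a successor.
Conversely, any frame satisfying \forall x \exists y Rxy validates the schema.
So the correspondent is seriality.

Seriality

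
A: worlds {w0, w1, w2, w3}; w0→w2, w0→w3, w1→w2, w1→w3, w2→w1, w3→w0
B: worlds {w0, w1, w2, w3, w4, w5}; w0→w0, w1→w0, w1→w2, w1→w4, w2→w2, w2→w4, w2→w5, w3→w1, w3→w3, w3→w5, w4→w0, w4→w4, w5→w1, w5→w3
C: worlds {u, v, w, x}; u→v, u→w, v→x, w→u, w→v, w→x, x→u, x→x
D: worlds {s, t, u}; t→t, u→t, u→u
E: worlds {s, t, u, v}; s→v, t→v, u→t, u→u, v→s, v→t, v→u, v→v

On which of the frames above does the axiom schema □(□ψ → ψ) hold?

D

Frame correspondent (Sahlqvist): ∀x ∀y (Rxy → Ryy) — i.e. shift-reflexivity.
A: fails — Rw1w2 but not Rw2w2.
B: fails — Rw3w5 but not Rw5w5.
C: fails — Ruv but not Rvv.
D: condition met.
E: fails — Rut but not Rtt.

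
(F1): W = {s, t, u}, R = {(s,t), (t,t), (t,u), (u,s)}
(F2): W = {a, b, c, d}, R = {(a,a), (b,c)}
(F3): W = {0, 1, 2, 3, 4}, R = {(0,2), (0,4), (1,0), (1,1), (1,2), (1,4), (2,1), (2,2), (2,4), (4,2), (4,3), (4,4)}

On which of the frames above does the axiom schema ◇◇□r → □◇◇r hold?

(F2)

Frame correspondent (Sahlqvist): ∀x ∀y ∀z ((xR²y ∧ xRz) → ∃w (yRw ∧ zR²w)) — i.e. a generalized confluence (Geach) condition.
(F1): fails — tR²u, tRu but no w with uRw and uR²w.
(F2): holds.
(F3): fails — 0R²3, 0R2 but no w with 3Rw and 2R²w.
Valid on: (F2).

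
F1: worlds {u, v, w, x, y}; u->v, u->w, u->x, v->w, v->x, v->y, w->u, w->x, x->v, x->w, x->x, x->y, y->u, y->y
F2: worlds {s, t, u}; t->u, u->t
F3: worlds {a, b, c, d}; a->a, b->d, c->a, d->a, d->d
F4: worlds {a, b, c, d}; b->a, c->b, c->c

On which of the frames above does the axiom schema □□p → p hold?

This is the axiom for a generalized confluence (Geach) condition; its first-order frame correspondent is ∀x ∃w (xR²w ∧ x = w).
F1: ✓.
F2: fails — at s but no w with sR²w and s=w.
F3: fails — at b but no w with bR²w and b=w.
F4: fails — at a but no w with aR²w and a=w.
Valid on: F1.

F1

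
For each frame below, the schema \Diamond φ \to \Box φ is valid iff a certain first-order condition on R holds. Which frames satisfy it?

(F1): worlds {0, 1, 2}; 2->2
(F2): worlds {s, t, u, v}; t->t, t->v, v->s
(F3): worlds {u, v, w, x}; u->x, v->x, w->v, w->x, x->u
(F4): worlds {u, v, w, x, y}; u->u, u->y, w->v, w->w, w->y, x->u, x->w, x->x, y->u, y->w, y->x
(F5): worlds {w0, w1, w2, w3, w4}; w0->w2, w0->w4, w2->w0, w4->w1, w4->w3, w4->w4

The schema corresponds to partial functionality: \forall x \forall y \forall z (Rxy \wedge Rxz \to y = z).
(F1): holds.
(F2): fails — t sees both t and v.
(F3): fails — w sees both v and x.
(F4): fails — u sees both u and y.
(F5): fails — w0 sees both w2 and w4.
Valid on: (F1).

(F1)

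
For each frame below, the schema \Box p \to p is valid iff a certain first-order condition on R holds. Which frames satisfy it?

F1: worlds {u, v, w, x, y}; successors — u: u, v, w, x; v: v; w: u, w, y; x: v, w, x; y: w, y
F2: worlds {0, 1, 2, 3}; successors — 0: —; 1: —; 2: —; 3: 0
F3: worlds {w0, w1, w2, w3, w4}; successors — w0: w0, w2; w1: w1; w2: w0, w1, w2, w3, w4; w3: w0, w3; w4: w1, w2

Frame correspondent (Sahlqvist): \forall x Rxx — i.e. reflexivity.
F1: condition met.
F2: fails — world 0 does not see itself.
F3: fails — world w4 does not see itself.

F1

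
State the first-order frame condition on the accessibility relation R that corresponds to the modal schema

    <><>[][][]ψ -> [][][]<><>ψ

forall x forall y forall z ((x R^2 y & x R^3 z) -> exists w (y R^3 w & z R^2 w))

This is a Sahlqvist (Geach-type) schema ◇^2□^3ψ → □^3◇^2ψ.
Minimal-valuation argument: fix x; take any y with xR^2y and any z with xR^3z. Set V(ψ) to the set of worlds R-reachable from y in exactly 3 steps. Then □^3ψ holds at y, so the antecedent holds at x; validity forces ◇^2ψ at z, giving a w with zR^2w and yR^3w.
First-order correspondent: forall x forall y forall z ((x R^2 y & x R^3 z) -> exists w (y R^3 w & z R^2 w)).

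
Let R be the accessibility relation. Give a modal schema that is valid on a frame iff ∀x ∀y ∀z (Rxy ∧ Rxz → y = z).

This is partial functionality; the standard corresponding axiom is CD: ◇s → □s.
Suppose ◇s→□s is valid. Take Rxy, Rxz and set V(s)={y}. Then ◇s at x, so □s at x, so s at z, i.e. z=y.

◇s → □s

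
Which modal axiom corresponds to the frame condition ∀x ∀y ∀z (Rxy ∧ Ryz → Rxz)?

□r → □□r

The condition is transitivity. The 4 schema □r → □□r defines it.
Suppose □r→□□r is valid. Take Rxy, Ryz and set V(r)={w : Rxw}. Then □r at x, so □□r at x, so □r at y, so r at z, i.e. Rxz.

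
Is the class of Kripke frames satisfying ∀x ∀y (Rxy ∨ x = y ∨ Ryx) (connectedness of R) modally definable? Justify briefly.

Not definable by any modal formula

Modal frame validity is preserved under disjoint unions.
Take 2 disjoint single-world reflexive frames: each is trivially connected, but their disjoint union has 2 worlds with no edge between distinct components, so it is not connected.
Hence connectedness of R is not modally definable.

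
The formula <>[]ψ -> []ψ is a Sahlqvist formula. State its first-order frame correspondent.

the Euclidean property: forall x forall y forall z (Rxy & Rxz -> Ryz)

This schema is equivalent to the 5 axiom ◇ψ → □◇ψ.
It corresponds to the Euclidean property: forall x forall y forall z (Rxy & Rxz -> Ryz).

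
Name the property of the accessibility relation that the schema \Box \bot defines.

□⊥ is valid iff no world has any successor (otherwise □⊥ fails at any world with one).
The converse is a direct semantic check.
So the correspondent is emptiness of R.

Emptiness of R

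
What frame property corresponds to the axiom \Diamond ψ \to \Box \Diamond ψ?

Suppose ◇ψ→□◇ψ is valid. Take Rxy, Rxz and set V(ψ)={y}. Then ◇ψ at x, so □◇ψ at x, so ◇ψ at z, so some w with Rzw has ψ; w=y, i.e. Rzy. By symmetry of the argument, Ryz.

the Euclidean property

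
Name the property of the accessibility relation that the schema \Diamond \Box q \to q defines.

symmetry

Replacing q by ¬q and contraposing gives the equivalent schema q → □◇q.
Suppose q→□◇q is valid. Take Rxy and set V(q)={x}. Then q at x, so □◇q at x, so ◇q at y, so some z with Ryz has q; z=x, i.e. Ryx.
Conversely, any frame satisfying \forall x \forall y (Rxy \to Ryx) validates the schema.
So the correspondent is symmetry.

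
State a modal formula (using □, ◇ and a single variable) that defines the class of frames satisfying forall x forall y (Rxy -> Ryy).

□(□q → q)

The condition is shift-reflexivity. The T□ schema □(□q → q) defines it.
Suppose □(□q→q) is valid. Take Rxy and set V(q)={w : Ryw}. Then at y, □q holds; since □(□q→q) at x, □q→q at y, so q at y, i.e. Ryy.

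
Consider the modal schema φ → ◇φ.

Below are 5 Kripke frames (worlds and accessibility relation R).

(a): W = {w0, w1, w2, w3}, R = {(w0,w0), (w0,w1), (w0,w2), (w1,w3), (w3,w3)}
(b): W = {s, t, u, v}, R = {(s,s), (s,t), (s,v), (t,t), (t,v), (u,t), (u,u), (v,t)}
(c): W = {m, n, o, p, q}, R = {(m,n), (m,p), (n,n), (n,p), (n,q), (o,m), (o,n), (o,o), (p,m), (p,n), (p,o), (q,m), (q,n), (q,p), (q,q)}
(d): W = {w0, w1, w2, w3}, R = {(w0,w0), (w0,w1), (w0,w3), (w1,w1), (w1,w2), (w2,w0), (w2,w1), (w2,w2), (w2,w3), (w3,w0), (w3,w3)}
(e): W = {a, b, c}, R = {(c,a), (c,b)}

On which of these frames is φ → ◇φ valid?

(d)

Frame correspondent (Sahlqvist): ∀x ∃w (x = w ∧ xRw) — i.e. a generalized confluence (Geach) condition.
(a): fails — at w1 but no w with w1=w and w1Rw.
(b): fails — at v but no w with v=w and vRw.
(c): fails — at m but no w with m=w and mRw.
(d): satisfies the condition.
(e): fails — at a but no w with a=w and aRw.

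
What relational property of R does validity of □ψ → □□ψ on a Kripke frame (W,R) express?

transitivity

Suppose □ψ→□□ψ is valid. Take Rxy, Ryz and set V(ψ)={w : Rxw}. Then □ψ at x, so □□ψ at x, so □ψ at y, so ψ at z, i.e. Rxz.
Conversely, any frame satisfying ∀x ∀y ∀z (Rxy ∧ Ryz → Rxz) validates the schema.
Frame condition: ∀x ∀y ∀z (Rxy ∧ Ryz → Rxz).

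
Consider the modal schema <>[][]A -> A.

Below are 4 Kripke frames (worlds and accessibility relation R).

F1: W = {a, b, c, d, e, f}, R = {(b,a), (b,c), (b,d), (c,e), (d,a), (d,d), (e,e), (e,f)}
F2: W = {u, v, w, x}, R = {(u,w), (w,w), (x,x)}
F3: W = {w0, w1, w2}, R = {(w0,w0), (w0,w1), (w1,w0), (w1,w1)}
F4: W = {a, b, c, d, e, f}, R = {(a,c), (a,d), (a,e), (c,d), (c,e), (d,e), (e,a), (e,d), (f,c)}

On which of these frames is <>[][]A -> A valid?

F3

This is the axiom for a generalized confluence (Geach) condition; its first-order frame correspondent is forall x forall y (xRy -> exists w (y R^2 w & x = w)).
F1: fails — bRa but no w with aR²w and b=w.
F2: fails — uRw but no t with wR²t and u=t.
F3: satisfies the condition.
F4: fails — aRe but no w with eR²w and a=w.
Valid on: F3.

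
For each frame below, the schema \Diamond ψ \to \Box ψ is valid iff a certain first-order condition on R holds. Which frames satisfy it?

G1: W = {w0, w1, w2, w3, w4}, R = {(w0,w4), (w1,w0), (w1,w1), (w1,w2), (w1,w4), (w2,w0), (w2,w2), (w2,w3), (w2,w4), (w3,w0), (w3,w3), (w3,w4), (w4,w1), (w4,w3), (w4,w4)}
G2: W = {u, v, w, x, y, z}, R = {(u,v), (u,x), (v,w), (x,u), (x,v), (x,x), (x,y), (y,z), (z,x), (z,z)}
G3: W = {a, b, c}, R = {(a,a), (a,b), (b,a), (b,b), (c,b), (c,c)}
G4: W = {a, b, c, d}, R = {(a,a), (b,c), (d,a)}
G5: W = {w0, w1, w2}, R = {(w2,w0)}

G4, G5

This is the axiom for partial functionality; its first-order frame correspondent is \forall x \forall y \forall z (Rxy \wedge Rxz \to y = z).
G1: fails — w1 sees both w0 and w1.
G2: fails — u sees both v and x.
G3: fails — a sees both a and b.
G4: holds.
G5: holds.
Valid on: G4, G5.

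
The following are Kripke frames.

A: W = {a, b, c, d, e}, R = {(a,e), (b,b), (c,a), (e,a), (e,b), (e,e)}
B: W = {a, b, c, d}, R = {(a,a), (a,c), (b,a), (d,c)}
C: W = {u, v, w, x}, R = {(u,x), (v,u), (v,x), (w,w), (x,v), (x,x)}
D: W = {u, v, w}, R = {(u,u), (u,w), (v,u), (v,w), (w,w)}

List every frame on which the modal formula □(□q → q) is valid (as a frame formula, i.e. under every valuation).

D

The schema corresponds to shift-reflexivity: ∀x ∀y (Rxy → Ryy).
A: fails — Rea but not Raa.
B: fails — Rac but not Rcc.
C: fails — Rvu but not Ruu.
D: condition met.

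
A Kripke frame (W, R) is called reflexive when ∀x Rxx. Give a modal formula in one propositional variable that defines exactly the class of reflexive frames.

□r → r

The condition is reflexivity. The T schema □r → r defines it.
Suppose □r→r is valid. At any x set V(r)={w : Rxw}. Then □r holds at x, so r holds at x, i.e. Rxx.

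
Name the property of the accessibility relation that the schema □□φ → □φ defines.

density

Suppose □□φ→□φ is valid. Take Rxy and set V(φ)={w : xR²w}. Then □□φ at x, so □φ at x, so φ at y, i.e. ∃z(Rxz∧Rzy).
Conversely, any frame satisfying ∀x ∀y (Rxy → ∃z (Rxz ∧ Rzy)) validates the schema.
So the correspondent is density.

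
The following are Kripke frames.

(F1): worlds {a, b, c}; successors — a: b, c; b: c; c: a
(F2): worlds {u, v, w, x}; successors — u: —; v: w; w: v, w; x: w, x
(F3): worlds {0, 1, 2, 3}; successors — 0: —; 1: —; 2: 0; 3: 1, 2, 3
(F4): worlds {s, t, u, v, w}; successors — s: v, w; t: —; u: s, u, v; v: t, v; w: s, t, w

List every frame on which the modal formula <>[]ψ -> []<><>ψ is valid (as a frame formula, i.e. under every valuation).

(F2)

This is the axiom for a generalized confluence (Geach) condition; its first-order frame correspondent is forall x forall y forall z ((xRy & xRz) -> exists w (yRw & z R^2 w)).
(F1): fails — aRb, aRb but no w with bRw and bR²w.
(F2): satisfies the condition.
(F3): fails — 2R0, 2R0 but no w with 0Rw and 0R²w.
(F4): fails — vRt, vRt but no w* with tRw* and tR²w*.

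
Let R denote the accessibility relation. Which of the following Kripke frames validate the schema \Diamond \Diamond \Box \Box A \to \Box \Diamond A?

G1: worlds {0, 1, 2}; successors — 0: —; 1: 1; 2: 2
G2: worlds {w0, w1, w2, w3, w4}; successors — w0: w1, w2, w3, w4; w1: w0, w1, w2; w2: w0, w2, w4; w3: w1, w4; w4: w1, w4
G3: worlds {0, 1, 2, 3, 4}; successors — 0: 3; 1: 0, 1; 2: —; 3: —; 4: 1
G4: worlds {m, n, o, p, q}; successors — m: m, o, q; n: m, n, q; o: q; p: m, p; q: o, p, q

G1, G2, G4

This is the axiom for a generalized confluence (Geach) condition; its first-order frame correspondent is \forall x \forall y \forall z ((x R^2 y \wedge xRz) \to \exists w (y R^2 w \wedge zRw)).
G1: ✓.
G2: ✓.
G3: fails — 1R²0, 1R0 but no w with 0R²w and 0Rw.
G4: ✓.
Valid on: G1, G2, G4.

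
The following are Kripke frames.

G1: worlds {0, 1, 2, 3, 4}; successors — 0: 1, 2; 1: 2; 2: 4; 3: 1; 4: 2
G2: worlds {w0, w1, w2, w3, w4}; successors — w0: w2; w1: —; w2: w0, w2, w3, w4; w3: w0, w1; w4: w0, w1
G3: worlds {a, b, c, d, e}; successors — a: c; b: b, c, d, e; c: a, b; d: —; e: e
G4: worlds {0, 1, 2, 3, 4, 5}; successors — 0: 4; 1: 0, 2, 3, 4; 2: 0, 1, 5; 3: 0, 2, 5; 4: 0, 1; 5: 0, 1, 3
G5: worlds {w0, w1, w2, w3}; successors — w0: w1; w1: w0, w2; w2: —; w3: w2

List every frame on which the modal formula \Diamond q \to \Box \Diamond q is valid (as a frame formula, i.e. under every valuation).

Frame correspondent (Sahlqvist): \forall x \forall y \forall z (Rxy \wedge Rxz \to Ryz) — i.e. the Euclidean property.
G1: fails — R01 and R01 but not R11.
G2: fails — Rw2w4 and Rw2w4 but not Rw4w4.
G3: fails — Rac and Rac but not Rcc.
G4: fails — R04 and R04 but not R44.
G5: fails — Rw0w1 and Rw0w1 but not Rw1w1.

none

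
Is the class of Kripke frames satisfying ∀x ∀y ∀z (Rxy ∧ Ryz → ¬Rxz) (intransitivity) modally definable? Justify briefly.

Any modally definable frame class is closed under surjective bounded morphisms.
The 7-cycle (worlds s,t,u,v,w,x,y with s→t→u→v→w→x→y→s) is intransitive. Mapping every world to a single reflexive point • is a surjective bounded morphism; the reflexive point is not intransitive (R••∧R•• but R••).
Hence intransitivity is not modally definable.

Not definable by any modal formula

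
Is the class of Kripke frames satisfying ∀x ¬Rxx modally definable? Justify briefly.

Not definable by any modal formula

Modal frame validity is preserved under surjective bounded morphisms.
The 4-cycle (worlds w0,w1,w2,w3 with w0→w1→w2→w3→w0) is irreflexive, and the map sending every world to a single reflexive point • is a surjective bounded morphism (forth: every edge maps to (•,•); back: every world has a successor). So any modal formula valid on the 4-cycle is also valid on the reflexive point, which is not irreflexive.
So no modal formula (or set of formulas) defines exactly the irreflexive frames.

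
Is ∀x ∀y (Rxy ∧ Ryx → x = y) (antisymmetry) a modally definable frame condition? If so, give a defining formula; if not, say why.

No — not modally definable

If a class were modally definable it would be closed under surjective bounded morphisms (Goldblatt–Thomason).
The 6-cycle (worlds s,t,u,v,w,x with s→t→u→v→w→x→s) is antisymmetric. Sending even-indexed worlds to s and odd-indexed worlds to t is a surjective bounded morphism onto the two-world frame with s↔t, which is not antisymmetric.
Hence antisymmetry is not modally definable.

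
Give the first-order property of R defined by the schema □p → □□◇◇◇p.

∀x ∀z (xR²z → ∃w (xRw ∧ zR³w))

This is a Sahlqvist (Geach-type) schema ◇^0□^1p → □^2◇^3p.
Minimal-valuation argument: fix x; take any y with xR^0y and any z with xR^2z. Set V(p) to the set of worlds R-reachable from y in exactly 1 step. Then □^1p holds at y, so the antecedent holds at x; validity forces ◇^3p at z, giving a w with zR^3w and yR^1w.
First-order correspondent: ∀x ∀z (xR²z → ∃w (xRw ∧ zR³w)).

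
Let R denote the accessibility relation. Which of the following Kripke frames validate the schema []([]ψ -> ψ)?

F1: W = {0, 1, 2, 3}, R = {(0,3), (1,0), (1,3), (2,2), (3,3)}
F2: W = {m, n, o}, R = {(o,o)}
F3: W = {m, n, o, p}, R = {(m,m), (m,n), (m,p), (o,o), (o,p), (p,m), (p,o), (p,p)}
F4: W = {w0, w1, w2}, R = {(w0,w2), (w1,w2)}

F2

The schema corresponds to shift-reflexivity: forall x forall y (Rxy -> Ryy).
F1: fails — R10 but not R00.
F2: holds.
F3: fails — Rmn but not Rnn.
F4: fails — Rw1w2 but not Rw2w2.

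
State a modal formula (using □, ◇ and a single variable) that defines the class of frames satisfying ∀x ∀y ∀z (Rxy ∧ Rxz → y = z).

◇ψ → □ψ

A defining formula is ◇ψ → □ψ (the CD axiom).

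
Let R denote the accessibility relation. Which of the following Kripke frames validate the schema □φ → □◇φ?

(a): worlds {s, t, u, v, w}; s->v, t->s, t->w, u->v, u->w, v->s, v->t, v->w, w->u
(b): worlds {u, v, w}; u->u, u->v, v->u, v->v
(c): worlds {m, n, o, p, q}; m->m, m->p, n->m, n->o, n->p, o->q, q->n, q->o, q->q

(b)

The schema corresponds to a generalized confluence (Geach) condition: ∀x ∀z (xRz → ∃w (xRw ∧ zRw)).
(a): fails — sRv but no w* with sRw* and vRw*.
(b): ✓.
(c): fails — mRp but no w with mRw and pRw.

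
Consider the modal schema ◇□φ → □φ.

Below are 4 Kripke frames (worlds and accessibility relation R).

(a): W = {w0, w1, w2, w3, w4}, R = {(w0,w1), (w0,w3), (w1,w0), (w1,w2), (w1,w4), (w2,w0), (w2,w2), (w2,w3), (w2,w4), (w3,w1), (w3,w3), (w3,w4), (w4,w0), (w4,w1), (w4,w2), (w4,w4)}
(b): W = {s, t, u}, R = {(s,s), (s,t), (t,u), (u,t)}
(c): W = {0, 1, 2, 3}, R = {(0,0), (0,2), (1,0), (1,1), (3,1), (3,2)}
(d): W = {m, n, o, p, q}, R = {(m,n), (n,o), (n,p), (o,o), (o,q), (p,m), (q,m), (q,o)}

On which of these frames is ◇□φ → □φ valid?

Frame correspondent (Sahlqvist): ∀x ∀y ∀z (Rxy ∧ Rxz → Ryz) — i.e. the Euclidean property.
(a): fails — Rw0w1 and Rw0w1 but not Rw1w1.
(b): fails — Rst and Rss but not Rts.
(c): fails — R02 and R00 but not R20.
(d): fails — Rmn and Rmn but not Rnn.

none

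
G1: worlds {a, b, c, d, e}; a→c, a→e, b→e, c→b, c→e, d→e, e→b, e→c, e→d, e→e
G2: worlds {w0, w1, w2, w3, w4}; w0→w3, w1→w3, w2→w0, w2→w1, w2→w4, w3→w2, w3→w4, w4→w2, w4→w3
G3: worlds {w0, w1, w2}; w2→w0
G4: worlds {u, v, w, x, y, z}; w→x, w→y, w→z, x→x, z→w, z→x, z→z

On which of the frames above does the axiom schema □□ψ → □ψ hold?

This is the axiom for density; its first-order frame correspondent is ∀x ∀y (Rxy → ∃z (Rxz ∧ Rzy)).
G1: holds.
G2: fails — Rw2w4 but no z with Rw2z and Rzw4.
G3: fails — Rw2w0 but no z with Rw2z and Rzw0.
G4: fails — Rwy but no t with Rwt and Rty.
Valid on: G1.

G1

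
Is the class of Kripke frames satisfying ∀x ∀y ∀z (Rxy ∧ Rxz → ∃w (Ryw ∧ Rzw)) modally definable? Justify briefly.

This is a Sahlqvist condition; the .2 axiom ◇□r → □◇r defines it.

Definable; ◇□r → □◇r defines it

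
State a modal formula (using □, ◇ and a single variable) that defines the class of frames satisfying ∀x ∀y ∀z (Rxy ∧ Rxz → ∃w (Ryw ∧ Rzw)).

A defining formula is ◇□ψ → □◇ψ (the .2 axiom).

◇□ψ → □◇ψ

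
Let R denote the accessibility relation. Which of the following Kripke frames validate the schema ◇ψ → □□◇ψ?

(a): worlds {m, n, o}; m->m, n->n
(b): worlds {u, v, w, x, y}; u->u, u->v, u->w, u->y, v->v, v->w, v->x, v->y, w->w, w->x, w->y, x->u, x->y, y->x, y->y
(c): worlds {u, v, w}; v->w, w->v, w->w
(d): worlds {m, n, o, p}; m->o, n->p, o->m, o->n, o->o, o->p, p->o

(a)

This is the axiom for a generalized confluence (Geach) condition; its first-order frame correspondent is ∀x ∀y ∀z ((xRy ∧ xR²z) → ∃w (y = w ∧ zRw)).
(a): satisfies the condition.
(b): fails — uRu, uR²v but no t with u=t and vRt.
(c): fails — wRv, wR²v but no t with v=t and vRt.
(d): fails — mRo, mR²n but no w with o=w and nRw.
Valid on: (a).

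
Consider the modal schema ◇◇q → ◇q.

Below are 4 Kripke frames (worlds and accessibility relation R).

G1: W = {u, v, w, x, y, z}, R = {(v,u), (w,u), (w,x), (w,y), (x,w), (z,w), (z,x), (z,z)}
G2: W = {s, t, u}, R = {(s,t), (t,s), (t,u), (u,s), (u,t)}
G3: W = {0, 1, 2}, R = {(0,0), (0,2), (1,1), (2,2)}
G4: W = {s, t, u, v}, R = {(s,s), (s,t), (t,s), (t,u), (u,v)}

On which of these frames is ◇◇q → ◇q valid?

G3

This is the axiom for transitivity; its first-order frame correspondent is ∀x ∀y ∀z (Rxy ∧ Ryz → Rxz).
G1: fails — Rxw and Rwu but not Rxu.
G2: fails — Rut and Rtu but not Ruu.
G3: holds.
G4: fails — Rts and Rst but not Rtt.
Valid on: G3.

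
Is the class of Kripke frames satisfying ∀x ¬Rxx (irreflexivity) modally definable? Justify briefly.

Any modally definable frame class is closed under surjective bounded morphisms.
The 5-cycle (worlds w0,w1,w2,w3,w4 with w0→w1→w2→w3→w4→w0) is irreflexive, and the map sending every world to a single reflexive point • is a surjective bounded morphism (forth: every edge maps to (•,•); back: every world has a successor). So any modal formula valid on the 5-cycle is also valid on the reflexive point, which is not irreflexive.
So the class is not modally definable.

Not modally definable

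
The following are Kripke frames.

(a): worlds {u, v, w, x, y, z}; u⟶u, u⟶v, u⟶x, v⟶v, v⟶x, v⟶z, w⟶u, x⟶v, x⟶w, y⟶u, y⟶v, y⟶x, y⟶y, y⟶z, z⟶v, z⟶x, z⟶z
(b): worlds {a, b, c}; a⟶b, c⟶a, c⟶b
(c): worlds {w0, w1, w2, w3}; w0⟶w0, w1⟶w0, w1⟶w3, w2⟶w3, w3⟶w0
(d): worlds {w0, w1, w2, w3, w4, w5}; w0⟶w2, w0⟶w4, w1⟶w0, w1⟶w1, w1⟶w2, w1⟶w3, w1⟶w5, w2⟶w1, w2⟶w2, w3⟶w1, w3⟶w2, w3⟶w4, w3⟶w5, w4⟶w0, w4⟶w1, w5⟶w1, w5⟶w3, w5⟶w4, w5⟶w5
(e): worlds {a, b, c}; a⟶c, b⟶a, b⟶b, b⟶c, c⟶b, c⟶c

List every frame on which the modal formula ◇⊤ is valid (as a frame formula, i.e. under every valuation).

Frame correspondent (Sahlqvist): ∀x ∃y Rxy — i.e. seriality.
(a): ✓.
(b): fails — world b has no successor.
(c): ✓.
(d): ✓.
(e): ✓.
Valid on: (a), (c), (d), (e).

(a), (c), (d), (e)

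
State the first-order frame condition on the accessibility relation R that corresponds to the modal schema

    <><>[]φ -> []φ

forall x forall y forall z ((x R^2 y & xRz) -> exists w (yRw & z = w))

This is a Sahlqvist (Geach-type) schema ◇^2□^1φ → □^1◇^0φ.
First-order correspondent: forall x forall y forall z ((x R^2 y & xRz) -> exists w (yRw & z = w)).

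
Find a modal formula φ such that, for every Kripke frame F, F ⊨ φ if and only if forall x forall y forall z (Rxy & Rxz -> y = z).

◇q → □q

A defining formula is ◇q → □q (the CD axiom).
Suppose ◇q→□q is valid. Take Rxy, Rxz and set V(q)={y}. Then ◇q at x, so □q at x, so q at z, i.e. z=y.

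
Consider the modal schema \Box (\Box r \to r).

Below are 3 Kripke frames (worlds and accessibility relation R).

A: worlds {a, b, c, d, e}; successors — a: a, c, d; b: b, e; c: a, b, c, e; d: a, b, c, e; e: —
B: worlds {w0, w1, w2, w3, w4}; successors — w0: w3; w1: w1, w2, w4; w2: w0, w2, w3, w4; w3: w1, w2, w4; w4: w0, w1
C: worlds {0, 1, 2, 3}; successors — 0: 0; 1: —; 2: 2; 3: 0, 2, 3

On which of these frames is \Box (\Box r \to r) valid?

Frame correspondent (Sahlqvist): \forall x \forall y (Rxy \to Ryy) — i.e. shift-reflexivity.
A: fails — Rde but not Ree.
B: fails — Rw2w4 but not Rw4w4.
C: satisfies the condition.

C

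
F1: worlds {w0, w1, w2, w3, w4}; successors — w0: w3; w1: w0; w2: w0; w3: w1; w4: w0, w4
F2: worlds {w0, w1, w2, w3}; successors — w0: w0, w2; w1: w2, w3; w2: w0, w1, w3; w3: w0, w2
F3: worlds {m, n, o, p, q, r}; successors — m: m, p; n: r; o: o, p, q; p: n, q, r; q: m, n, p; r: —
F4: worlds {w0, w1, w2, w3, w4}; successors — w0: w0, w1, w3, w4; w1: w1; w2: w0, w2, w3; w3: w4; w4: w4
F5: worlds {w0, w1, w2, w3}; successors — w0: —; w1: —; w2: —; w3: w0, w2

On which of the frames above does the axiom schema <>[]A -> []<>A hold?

F2

Frame correspondent (Sahlqvist): forall x forall y forall z (Rxy & Rxz -> exists w (Ryw & Rzw)) — i.e. convergence.
F1: fails — Rw4w4 and Rw4w0 but w4 and w0 have no common successor.
F2: holds.
F3: fails — Rmm and Rmp but m and p have no common successor.
F4: fails — Rw0w4 and Rw0w1 but w4 and w1 have no common successor.
F5: fails — Rw3w2 and Rw3w2 but w2 and w2 have no common successor.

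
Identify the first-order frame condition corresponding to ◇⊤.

◇⊤ holds at w iff w has a successor, so frame-validity of ◇⊤ is exactly seriality. Equivalently via □p → ◇p:
Suppose □p→◇p is valid. At any x set V(p)=W. Then □p at x, so ◇p at x, so x has a successor.
Conversely, any frame satisfying ∀x ∃y Rxy validates the schema.
Frame condition: ∀x ∃y Rxy.

seriality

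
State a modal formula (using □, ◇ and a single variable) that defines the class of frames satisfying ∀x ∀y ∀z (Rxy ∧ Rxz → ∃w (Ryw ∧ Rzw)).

This is convergence; the standard corresponding axiom is .2: ◇□r → □◇r.
Suppose ◇□r→□◇r is valid. Take Rxy, Rxz and set V(r)={w : Ryw}. Then □r at y so ◇□r at x, so □◇r at x, so ◇r at z, giving w with Rzw and Ryw.

◇□r → □◇r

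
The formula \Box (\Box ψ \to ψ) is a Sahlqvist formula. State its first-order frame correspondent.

Suppose □(□ψ→ψ) is valid. Take Rxy and set V(ψ)={w : Ryw}. Then at y, □ψ holds; since □(□ψ→ψ) at x, □ψ→ψ at y, so ψ at y, i.e. Ryy.
Conversely, any frame satisfying \forall x \forall y (Rxy \to Ryy) validates the schema.
So the correspondent is shift-reflexivity.

shift-reflexivity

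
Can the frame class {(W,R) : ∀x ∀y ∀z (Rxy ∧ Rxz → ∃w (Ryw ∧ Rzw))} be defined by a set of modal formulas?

Yes, by ◇□r → □◇r

The condition is convergence. A defining modal formula is ◇□r → □◇r.
Suppose ◇□r→□◇r is valid. Take Rxy, Rxz and set V(r)={w : Ryw}. Then □r at y so ◇□r at x, so □◇r at x, so ◇r at z, giving w with Rzw and Ryw.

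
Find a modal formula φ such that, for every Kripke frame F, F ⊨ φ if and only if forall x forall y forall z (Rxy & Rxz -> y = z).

◇q → □q

A defining formula is ◇q → □q (the CD axiom).
Suppose ◇q→□q is valid. Take Rxy, Rxz and set V(q)={y}. Then ◇q at x, so □q at x, so q at z, i.e. z=y.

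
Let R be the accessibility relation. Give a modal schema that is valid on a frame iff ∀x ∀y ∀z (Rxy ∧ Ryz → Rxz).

A defining formula is □p → □□p (the 4 axiom).
Suppose □p→□□p is valid. Take Rxy, Ryz and set V(p)={w : Rxw}. Then □p at x, so □□p at x, so □p at y, so p at z, i.e. Rxz.

□p → □□p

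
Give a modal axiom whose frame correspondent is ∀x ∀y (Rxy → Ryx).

q → □◇q

This is symmetry; the standard corresponding axiom is B: q → □◇q.
Suppose q→□◇q is valid. Take Rxy and set V(q)={x}. Then q at x, so □◇q at x, so ◇q at y, so some z with Ryz has q; z=x, i.e. Ryx.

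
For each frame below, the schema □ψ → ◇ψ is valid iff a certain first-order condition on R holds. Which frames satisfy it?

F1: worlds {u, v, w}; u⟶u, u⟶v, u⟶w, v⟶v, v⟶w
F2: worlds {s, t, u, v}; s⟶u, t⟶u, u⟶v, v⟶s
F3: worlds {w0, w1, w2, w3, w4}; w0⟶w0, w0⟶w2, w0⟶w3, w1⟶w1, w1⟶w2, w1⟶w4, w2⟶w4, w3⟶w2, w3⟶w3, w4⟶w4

F2, F3

The schema corresponds to seriality: ∀x ∃y Rxy.
F1: fails — world w has no successor.
F2: condition met.
F3: condition met.
Valid on: F2, F3.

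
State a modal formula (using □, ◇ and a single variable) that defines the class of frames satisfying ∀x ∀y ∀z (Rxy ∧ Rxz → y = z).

This is partial functionality; the standard corresponding axiom is CD: ◇p → □p.
Suppose ◇p→□p is valid. Take Rxy, Rxz and set V(p)={y}. Then ◇p at x, so □p at x, so p at z, i.e. z=y.

◇p → □p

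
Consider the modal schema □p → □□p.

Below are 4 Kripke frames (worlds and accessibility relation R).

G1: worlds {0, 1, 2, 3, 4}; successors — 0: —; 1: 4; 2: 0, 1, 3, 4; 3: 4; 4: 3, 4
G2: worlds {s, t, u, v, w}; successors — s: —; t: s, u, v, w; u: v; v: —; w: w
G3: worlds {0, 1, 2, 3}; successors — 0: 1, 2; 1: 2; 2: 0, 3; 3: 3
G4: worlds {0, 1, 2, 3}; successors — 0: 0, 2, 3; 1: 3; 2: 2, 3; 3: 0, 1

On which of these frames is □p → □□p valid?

This is the axiom for transitivity; its first-order frame correspondent is ∀x ∀y ∀z (Rxy ∧ Ryz → Rxz).
G1: fails — R34 and R43 but not R33.
G2: satisfies the condition.
G3: fails — R02 and R23 but not R03.
G4: fails — R31 and R13 but not R33.
Valid on: G2.

G2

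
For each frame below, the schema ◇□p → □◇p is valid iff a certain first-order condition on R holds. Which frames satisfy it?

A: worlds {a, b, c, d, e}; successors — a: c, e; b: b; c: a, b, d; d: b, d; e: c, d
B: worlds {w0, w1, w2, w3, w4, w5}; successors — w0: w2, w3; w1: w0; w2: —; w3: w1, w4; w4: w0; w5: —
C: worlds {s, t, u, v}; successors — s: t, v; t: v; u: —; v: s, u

This is the axiom for convergence; its first-order frame correspondent is ∀x ∀y ∀z (Rxy ∧ Rxz → ∃w (Ryw ∧ Rzw)).
A: fails — Rcd and Rca but d and a have no common successor.
B: fails — Rw0w2 and Rw0w2 but w2 and w2 have no common successor.
C: fails — Rsv and Rst but v and t have no common successor.
Valid on no frame.

none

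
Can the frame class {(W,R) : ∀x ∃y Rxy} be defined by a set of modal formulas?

Definable; □r → ◇r defines it

The condition is seriality. A defining modal formula is □r → ◇r.
Suppose □r→◇r is valid. At any x set V(r)=W. Then □r at x, so ◇r at x, so x has a successor.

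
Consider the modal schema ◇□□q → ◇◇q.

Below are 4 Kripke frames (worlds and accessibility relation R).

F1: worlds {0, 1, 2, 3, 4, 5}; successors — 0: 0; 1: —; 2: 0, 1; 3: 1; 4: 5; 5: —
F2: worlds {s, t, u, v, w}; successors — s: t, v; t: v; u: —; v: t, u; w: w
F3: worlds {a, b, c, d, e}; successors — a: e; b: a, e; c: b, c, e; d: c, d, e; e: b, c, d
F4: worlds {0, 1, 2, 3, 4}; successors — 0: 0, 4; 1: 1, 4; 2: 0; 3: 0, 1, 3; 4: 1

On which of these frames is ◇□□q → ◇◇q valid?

The schema corresponds to a generalized confluence (Geach) condition: ∀x ∀y (xRy → ∃w (yR²w ∧ xR²w)).
F1: fails — 2R1 but no w with 1R²w and 2R²w.
F2: fails — tRv but no w* with vR²w* and tR²w*.
F3: condition met.
F4: condition met.
Valid on: F3, F4.

F3, F4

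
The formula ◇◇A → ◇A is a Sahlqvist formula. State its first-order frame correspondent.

transitivity: ∀x ∀y ∀z (Rxy ∧ Ryz → Rxz)

This is frame-equivalent to □A → □□A (substitute ¬A for A and contrapose).
Suppose □A→□□A is valid. Take Rxy, Ryz and set V(A)={w : Rxw}. Then □A at x, so □□A at x, so □A at y, so A at z, i.e. Rxz.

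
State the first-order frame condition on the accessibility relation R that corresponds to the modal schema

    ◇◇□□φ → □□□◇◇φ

This is a Sahlqvist (Geach-type) schema ◇^2□^2φ → □^3◇^2φ.
Minimal-valuation argument: fix x; take any y with xR^2y and any z with xR^3z. Set V(φ) to the set of worlds R-reachable from y in exactly 2 steps. Then □^2φ holds at y, so the antecedent holds at x; validity forces ◇^2φ at z, giving a w with zR^2w and yR^2w.
First-order correspondent: ∀x ∀y ∀z ((xR²y ∧ xR³z) → ∃w (yR²w ∧ zR²w)).

∀x ∀y ∀z ((xR²y ∧ xR³z) → ∃w (yR²w ∧ zR²w))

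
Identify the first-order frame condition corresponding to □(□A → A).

Shift-reflexivity

This schema is the T□ axiom.
Its frame correspondent is shift-reflexivity — ∀x ∀y (Rxy → Ryy).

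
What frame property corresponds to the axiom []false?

□⊥ is valid iff no world has any successor (otherwise □⊥ fails at any world with one).
Conversely, on a frame with emptiness of R the schema holds at every world under every valuation.
So the correspondent is emptiness of R.

emptiness of R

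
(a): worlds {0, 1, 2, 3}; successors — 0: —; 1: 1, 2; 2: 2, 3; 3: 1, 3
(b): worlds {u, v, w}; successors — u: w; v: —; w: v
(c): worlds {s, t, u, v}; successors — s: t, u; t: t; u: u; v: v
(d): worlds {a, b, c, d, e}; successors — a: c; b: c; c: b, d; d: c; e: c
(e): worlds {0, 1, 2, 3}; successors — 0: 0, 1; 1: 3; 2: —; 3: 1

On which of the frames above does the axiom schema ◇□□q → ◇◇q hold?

(a), (c)

This is the axiom for a generalized confluence (Geach) condition; its first-order frame correspondent is ∀x ∀y (xRy → ∃w (yR²w ∧ xR²w)).
(a): holds.
(b): fails — uRw but no t with wR²t and uR²t.
(c): holds.
(d): fails — aRc but no w with cR²w and aR²w.
(e): fails — 1R3 but no w with 3R²w and 1R²w.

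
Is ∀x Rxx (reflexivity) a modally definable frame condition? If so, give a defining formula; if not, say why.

Yes — defined by □q → q

Yes: it is reflexivity, defined by the T schema □q → q.
Suppose □q→q is valid. At any x set V(q)={w : Rxw}. Then □q holds at x, so q holds at x, i.e. Rxx.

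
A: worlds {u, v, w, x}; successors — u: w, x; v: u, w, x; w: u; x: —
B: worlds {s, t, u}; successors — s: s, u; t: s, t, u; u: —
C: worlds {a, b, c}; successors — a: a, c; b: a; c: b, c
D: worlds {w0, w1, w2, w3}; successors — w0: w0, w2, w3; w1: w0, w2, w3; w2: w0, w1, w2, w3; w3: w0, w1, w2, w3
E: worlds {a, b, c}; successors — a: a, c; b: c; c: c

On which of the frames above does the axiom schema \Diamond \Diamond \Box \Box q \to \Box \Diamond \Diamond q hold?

Frame correspondent (Sahlqvist): \forall x \forall y \forall z ((x R^2 y \wedge xRz) \to \exists w (y R^2 w \wedge z R^2 w)) — i.e. a generalized confluence (Geach) condition.
A: fails — uR²u, uRw but no t with uR²t and wR²t.
B: fails — sR²s, sRu but no w with sR²w and uR²w.
C: ✓.
D: ✓.
E: ✓.
Valid on: C, D, E.

C, D, E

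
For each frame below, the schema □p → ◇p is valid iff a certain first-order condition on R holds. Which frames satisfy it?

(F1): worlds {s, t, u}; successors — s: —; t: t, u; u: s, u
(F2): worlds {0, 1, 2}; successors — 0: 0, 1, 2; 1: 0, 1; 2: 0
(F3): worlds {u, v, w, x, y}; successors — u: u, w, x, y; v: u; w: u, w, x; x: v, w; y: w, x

(F2), (F3)

This is the axiom for seriality; its first-order frame correspondent is ∀x ∃y Rxy.
(F1): fails — world s has no successor.
(F2): holds.
(F3): holds.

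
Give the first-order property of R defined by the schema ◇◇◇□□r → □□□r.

∀x ∀y ∀z ((xR³y ∧ xR³z) → ∃w (yR²w ∧ z = w))

This is a Sahlqvist (Geach-type) schema ◇^3□^2r → □^3◇^0r.
First-order correspondent: ∀x ∀y ∀z ((xR³y ∧ xR³z) → ∃w (yR²w ∧ z = w)).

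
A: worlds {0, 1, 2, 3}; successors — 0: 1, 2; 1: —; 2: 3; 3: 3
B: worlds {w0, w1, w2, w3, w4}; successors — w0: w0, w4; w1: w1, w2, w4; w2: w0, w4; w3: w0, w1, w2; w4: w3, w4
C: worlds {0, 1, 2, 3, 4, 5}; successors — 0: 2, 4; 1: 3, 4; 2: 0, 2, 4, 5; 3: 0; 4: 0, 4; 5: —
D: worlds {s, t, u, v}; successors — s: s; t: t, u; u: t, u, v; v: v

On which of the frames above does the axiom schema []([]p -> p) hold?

D

Frame correspondent (Sahlqvist): forall x forall y (Rxy -> Ryy) — i.e. shift-reflexivity.
A: fails — R01 but not R11.
B: fails — Rw1w2 but not Rw2w2.
C: fails — R25 but not R55.
D: condition met.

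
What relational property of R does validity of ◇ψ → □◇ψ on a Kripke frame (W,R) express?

This schema is the 5 axiom.
Its frame correspondent is the Euclidean property — ∀x ∀y ∀z (Rxy ∧ Rxz → Ryz).

the Euclidean property: ∀x ∀y ∀z (Rxy ∧ Rxz → Ryz)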